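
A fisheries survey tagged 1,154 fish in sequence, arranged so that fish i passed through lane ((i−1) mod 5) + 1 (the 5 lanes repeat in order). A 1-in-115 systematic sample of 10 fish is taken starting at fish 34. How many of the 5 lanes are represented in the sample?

1

Consecutive selections differ by k = 115, so their lane numbers differ by 115 mod 5 = 0.
gcd(115, 5) = 5, so the sample visits 5/5 = 1 distinct residues mod 5.
Start 34 is lane 4; the lanes hit are 4.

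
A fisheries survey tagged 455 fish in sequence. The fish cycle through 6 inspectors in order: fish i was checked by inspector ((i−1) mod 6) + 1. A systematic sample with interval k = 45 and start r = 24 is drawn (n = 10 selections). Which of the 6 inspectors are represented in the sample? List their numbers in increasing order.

Consecutive selections differ by k = 45, so their inspector numbers differ by 45 mod 6 = 3.
gcd(45, 6) = 3, so the sample visits 6/3 = 2 distinct residues mod 6.
Start 24 is inspector 6; the inspectors hit are 3, 6.

3, 6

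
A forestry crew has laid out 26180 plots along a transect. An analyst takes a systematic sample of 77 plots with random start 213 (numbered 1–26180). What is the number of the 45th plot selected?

k = 26180/77 = 340
45th selection = r + (45−1)·k = 213 + 44×340 = 213 + 14960 = 15173

15173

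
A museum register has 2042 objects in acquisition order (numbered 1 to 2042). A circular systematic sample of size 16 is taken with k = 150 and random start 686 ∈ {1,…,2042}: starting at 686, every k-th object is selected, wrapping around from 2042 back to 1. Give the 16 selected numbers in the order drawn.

686, 836, 986, 1136, 1286, 1436, 1586, 1736, 1886, 2036, 144, 294, 444, 594, 744, 894

Selection 1: 686
Selection 2: 686 + 150 = 836
Selection 3: 836 + 150 = 986
Selection 4: 986 + 150 = 1136
Selection 5: 1136 + 150 = 1286
Selection 6: 1286 + 150 = 1436
Selection 7: 1436 + 150 = 1586
Selection 8: 1586 + 150 = 1736
Selection 9: 1736 + 150 = 1886
Selection 10: 1886 + 150 = 2036
Selection 11: 2036 + 150 = 2186 → 2186 − 2042 = 144
Selection 12: 144 + 150 = 294
Selection 13: 294 + 150 = 444
Selection 14: 444 + 150 = 594
Selection 15: 594 + 150 = 744
Selection 16: 744 + 150 = 894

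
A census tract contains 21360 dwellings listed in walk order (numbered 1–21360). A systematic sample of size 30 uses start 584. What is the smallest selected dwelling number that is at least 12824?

13400

k = 21360/30 = 712
Steps past start: ⌈(12824 − 584)/712⌉ = ⌈12240/712⌉ = 18
Selected dwelling: 584 + 18×712 = 13400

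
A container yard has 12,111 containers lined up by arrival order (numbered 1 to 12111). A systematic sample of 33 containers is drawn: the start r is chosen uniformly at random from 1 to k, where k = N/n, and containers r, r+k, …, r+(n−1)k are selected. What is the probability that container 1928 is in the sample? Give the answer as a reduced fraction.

1/367

k = 12111/33 = 367.
Container 1928 is selected iff r ≡ 1928 (mod 367); exactly one such r in {1,…,367}.
Inclusion probability = 1/367.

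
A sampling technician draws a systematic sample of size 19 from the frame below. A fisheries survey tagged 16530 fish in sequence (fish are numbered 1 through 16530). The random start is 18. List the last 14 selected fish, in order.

k = N/n = 16530/19 = 870
6th selection = 18 + 5×870 = 4368
7th: 4368 + 870 = 5238
8th: 5238 + 870 = 6108
9th: 6108 + 870 = 6978
10th: 6978 + 870 = 7848
11th: 7848 + 870 = 8718
12th: 8718 + 870 = 9588
13th: 9588 + 870 = 10458
14th: 10458 + 870 = 11328
15th: 11328 + 870 = 12198
16th: 12198 + 870 = 13068
17th: 13068 + 870 = 13938
18th: 13938 + 870 = 14808
19th: 14808 + 870 = 15678

4368, 5238, 6108, 6978, 7848, 8718, 9588, 10458, 11328, 12198, 13068, 13938, 14808, 15678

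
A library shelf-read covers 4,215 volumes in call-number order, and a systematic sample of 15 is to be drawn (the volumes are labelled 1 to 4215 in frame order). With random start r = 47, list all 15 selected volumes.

47, 328, 609, 890, 1171, 1452, 1733, 2014, 2295, 2576, 2857, 3138, 3419, 3700, 3981

k = N/n = 4215/15 = 281
volume 1: 47
volume 2: 47 + 281 = 328
volume 3: 328 + 281 = 609
volume 4: 609 + 281 = 890
volume 5: 890 + 281 = 1171
volume 6: 1171 + 281 = 1452
volume 7: 1452 + 281 = 1733
volume 8: 1733 + 281 = 2014
volume 9: 2014 + 281 = 2295
volume 10: 2295 + 281 = 2576
volume 11: 2576 + 281 = 2857
volume 12: 2857 + 281 = 3138
volume 13: 3138 + 281 = 3419
volume 14: 3419 + 281 = 3700
volume 15: 3700 + 281 = 3981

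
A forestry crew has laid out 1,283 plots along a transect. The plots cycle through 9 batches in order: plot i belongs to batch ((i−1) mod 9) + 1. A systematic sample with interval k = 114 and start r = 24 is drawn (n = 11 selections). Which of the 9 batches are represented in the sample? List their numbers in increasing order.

Consecutive selections differ by k = 114, so their batch numbers differ by 114 mod 9 = 6.
gcd(114, 9) = 3, so the sample visits 9/3 = 3 distinct residues mod 9.
Start 24 is batch 6; the batches hit are 3, 6, 9.

3, 6, 9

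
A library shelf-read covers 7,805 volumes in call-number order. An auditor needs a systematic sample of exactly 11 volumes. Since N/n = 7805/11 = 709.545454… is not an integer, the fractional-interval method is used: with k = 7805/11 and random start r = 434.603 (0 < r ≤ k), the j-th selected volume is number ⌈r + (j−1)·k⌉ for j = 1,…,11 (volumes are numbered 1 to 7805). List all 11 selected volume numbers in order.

j=1: r + 0k = 434.603 → ⌈·⌉ = 435
j=2: r + 1k = 1144.148454… → ⌈·⌉ = 1145
j=3: r + 2k = 1853.693909… → ⌈·⌉ = 1854
j=4: r + 3k = 2563.239363… → ⌈·⌉ = 2564
j=5: r + 4k = 3272.784818… → ⌈·⌉ = 3273
j=6: r + 5k = 3982.330272… → ⌈·⌉ = 3983
j=7: r + 6k = 4691.875727… → ⌈·⌉ = 4692
j=8: r + 7k = 5401.421181… → ⌈·⌉ = 5402
j=9: r + 8k = 6110.966636… → ⌈·⌉ = 6111
j=10: r + 9k = 6820.512090… → ⌈·⌉ = 6821
j=11: r + 10k = 7530.057545… → ⌈·⌉ = 7531

435, 1145, 1854, 2564, 3273, 3983, 4692, 5402, 6111, 6821, 7531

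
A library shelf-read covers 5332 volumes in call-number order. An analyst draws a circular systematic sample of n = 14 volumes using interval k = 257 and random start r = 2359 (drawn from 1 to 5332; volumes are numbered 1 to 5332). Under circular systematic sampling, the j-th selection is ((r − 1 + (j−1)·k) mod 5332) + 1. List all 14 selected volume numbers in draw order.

Selection 1: 2359
Selection 2: 2359 + 257 = 2616
Selection 3: 2616 + 257 = 2873
Selection 4: 2873 + 257 = 3130
Selection 5: 3130 + 257 = 3387
Selection 6: 3387 + 257 = 3644
Selection 7: 3644 + 257 = 3901
Selection 8: 3901 + 257 = 4158
Selection 9: 4158 + 257 = 4415
Selection 10: 4415 + 257 = 4672
Selection 11: 4672 + 257 = 4929
Selection 12: 4929 + 257 = 5186
Selection 13: 5186 + 257 = 5443 → 5443 − 5332 = 111
Selection 14: 111 + 257 = 368

2359, 2616, 2873, 3130, 3387, 3644, 3901, 4158, 4415, 4672, 4929, 5186, 111, 368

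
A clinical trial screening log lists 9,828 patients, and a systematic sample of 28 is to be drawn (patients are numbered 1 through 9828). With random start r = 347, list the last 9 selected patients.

k = N/n = 9828/28 = 351
20th selection = 347 + 19×351 = 7016
21st: 7016 + 351 = 7367
22nd: 7367 + 351 = 7718
23rd: 7718 + 351 = 8069
24th: 8069 + 351 = 8420
25th: 8420 + 351 = 8771
26th: 8771 + 351 = 9122
27th: 9122 + 351 = 9473
28th: 9473 + 351 = 9824

7016, 7367, 7718, 8069, 8420, 8771, 9122, 9473, 9824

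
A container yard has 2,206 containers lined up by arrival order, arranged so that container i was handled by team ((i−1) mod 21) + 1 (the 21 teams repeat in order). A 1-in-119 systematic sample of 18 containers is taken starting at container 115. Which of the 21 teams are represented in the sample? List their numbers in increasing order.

3, 10, 17

Consecutive selections differ by k = 119, so their team numbers differ by 119 mod 21 = 14.
gcd(119, 21) = 7, so the sample visits 21/7 = 3 distinct residues mod 21.
Start 115 is team 10; the teams hit are 3, 10, 17.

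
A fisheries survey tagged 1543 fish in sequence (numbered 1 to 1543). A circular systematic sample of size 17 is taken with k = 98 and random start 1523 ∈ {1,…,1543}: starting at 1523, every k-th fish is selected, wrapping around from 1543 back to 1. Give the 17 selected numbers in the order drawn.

1523, 78, 176, 274, 372, 470, 568, 666, 764, 862, 960, 1058, 1156, 1254, 1352, 1450, 5

Selection 1: 1523
Selection 2: 1523 + 98 = 1621 → 1621 − 1543 = 78
Selection 3: 78 + 98 = 176
Selection 4: 176 + 98 = 274
Selection 5: 274 + 98 = 372
Selection 6: 372 + 98 = 470
Selection 7: 470 + 98 = 568
Selection 8: 568 + 98 = 666
Selection 9: 666 + 98 = 764
Selection 10: 764 + 98 = 862
Selection 11: 862 + 98 = 960
Selection 12: 960 + 98 = 1058
Selection 13: 1058 + 98 = 1156
Selection 14: 1156 + 98 = 1254
Selection 15: 1254 + 98 = 1352
Selection 16: 1352 + 98 = 1450
Selection 17: 1450 + 98 = 1548 → 1548 − 1543 = 5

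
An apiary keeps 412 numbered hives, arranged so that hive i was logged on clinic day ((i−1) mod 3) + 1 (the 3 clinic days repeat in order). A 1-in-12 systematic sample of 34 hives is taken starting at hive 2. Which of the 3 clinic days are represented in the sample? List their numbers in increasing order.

Consecutive selections differ by k = 12, so their clinic day numbers differ by 12 mod 3 = 0.
gcd(12, 3) = 3, so the sample visits 3/3 = 1 distinct residues mod 3.
Start 2 is clinic day 2; the clinic days hit are 2.

2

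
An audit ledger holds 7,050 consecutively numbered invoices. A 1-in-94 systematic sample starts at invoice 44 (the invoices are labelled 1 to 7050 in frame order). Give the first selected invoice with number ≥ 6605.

k = 94
Steps past start: ⌈(6605 − 44)/94⌉ = ⌈6561/94⌉ = 70
Selected invoice: 44 + 70×94 = 6624

6624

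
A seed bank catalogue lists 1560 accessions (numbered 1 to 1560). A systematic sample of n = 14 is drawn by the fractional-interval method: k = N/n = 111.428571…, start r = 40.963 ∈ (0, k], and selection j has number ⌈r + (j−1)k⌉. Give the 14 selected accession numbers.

41, 153, 264, 376, 487, 599, 710, 821, 933, 1044, 1156, 1267, 1379, 1490

j=1: r + 0k = 40.963 → ⌈·⌉ = 41
j=2: r + 1k = 152.391571… → ⌈·⌉ = 153
j=3: r + 2k = 263.820142… → ⌈·⌉ = 264
j=4: r + 3k = 375.248714… → ⌈·⌉ = 376
j=5: r + 4k = 486.677285… → ⌈·⌉ = 487
j=6: r + 5k = 598.105857… → ⌈·⌉ = 599
j=7: r + 6k = 709.534428… → ⌈·⌉ = 710
j=8: r + 7k = 820.963 → ⌈·⌉ = 821
j=9: r + 8k = 932.391571… → ⌈·⌉ = 933
j=10: r + 9k = 1043.820142… → ⌈·⌉ = 1044
j=11: r + 10k = 1155.248714… → ⌈·⌉ = 1156
j=12: r + 11k = 1266.677285… → ⌈·⌉ = 1267
j=13: r + 12k = 1378.105857… → ⌈·⌉ = 1379
j=14: r + 13k = 1489.534428… → ⌈·⌉ = 1490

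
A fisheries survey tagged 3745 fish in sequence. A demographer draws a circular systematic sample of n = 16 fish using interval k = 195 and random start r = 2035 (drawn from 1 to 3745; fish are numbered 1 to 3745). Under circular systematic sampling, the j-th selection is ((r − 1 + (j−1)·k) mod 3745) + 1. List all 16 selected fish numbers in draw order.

Selection 1: 2035
Selection 2: 2035 + 195 = 2230
Selection 3: 2230 + 195 = 2425
Selection 4: 2425 + 195 = 2620
Selection 5: 2620 + 195 = 2815
Selection 6: 2815 + 195 = 3010
Selection 7: 3010 + 195 = 3205
Selection 8: 3205 + 195 = 3400
Selection 9: 3400 + 195 = 3595
Selection 10: 3595 + 195 = 3790 → 3790 − 3745 = 45
Selection 11: 45 + 195 = 240
Selection 12: 240 + 195 = 435
Selection 13: 435 + 195 = 630
Selection 14: 630 + 195 = 825
Selection 15: 825 + 195 = 1020
Selection 16: 1020 + 195 = 1215

2035, 2230, 2425, 2620, 2815, 3010, 3205, 3400, 3595, 45, 240, 435, 630, 825, 1020, 1215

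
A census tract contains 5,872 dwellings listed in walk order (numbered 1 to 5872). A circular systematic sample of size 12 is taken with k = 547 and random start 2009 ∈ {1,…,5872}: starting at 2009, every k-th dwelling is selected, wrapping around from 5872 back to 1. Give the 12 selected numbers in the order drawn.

Selection 1: 2009
Selection 2: 2009 + 547 = 2556
Selection 3: 2556 + 547 = 3103
Selection 4: 3103 + 547 = 3650
Selection 5: 3650 + 547 = 4197
Selection 6: 4197 + 547 = 4744
Selection 7: 4744 + 547 = 5291
Selection 8: 5291 + 547 = 5838
Selection 9: 5838 + 547 = 6385 → 6385 − 5872 = 513
Selection 10: 513 + 547 = 1060
Selection 11: 1060 + 547 = 1607
Selection 12: 1607 + 547 = 2154

2009, 2556, 3103, 3650, 4197, 4744, 5291, 5838, 513, 1060, 1607, 2154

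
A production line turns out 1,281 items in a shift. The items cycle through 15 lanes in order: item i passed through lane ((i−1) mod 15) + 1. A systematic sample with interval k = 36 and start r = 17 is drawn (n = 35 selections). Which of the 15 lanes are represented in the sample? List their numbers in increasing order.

2, 5, 8, 11, 14

Consecutive selections differ by k = 36, so their lane numbers differ by 36 mod 15 = 6.
gcd(36, 15) = 3, so the sample visits 15/3 = 5 distinct residues mod 15.
Start 17 is lane 2; the lanes hit are 2, 5, 8, 11, 14.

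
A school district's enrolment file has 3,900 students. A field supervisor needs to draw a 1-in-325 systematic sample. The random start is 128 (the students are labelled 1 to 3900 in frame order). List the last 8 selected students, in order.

5th selection = 128 + 4×325 = 1428
6th: 1428 + 325 = 1753
7th: 1753 + 325 = 2078
8th: 2078 + 325 = 2403
9th: 2403 + 325 = 2728
10th: 2728 + 325 = 3053
11th: 3053 + 325 = 3378
12th: 3378 + 325 = 3703

1428, 1753, 2078, 2403, 2728, 3053, 3378, 3703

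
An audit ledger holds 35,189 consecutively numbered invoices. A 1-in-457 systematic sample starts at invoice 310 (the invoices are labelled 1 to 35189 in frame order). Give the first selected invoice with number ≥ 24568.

24988

k = 457
Steps past start: ⌈(24568 − 310)/457⌉ = ⌈24258/457⌉ = 54
Selected invoice: 310 + 54×457 = 24988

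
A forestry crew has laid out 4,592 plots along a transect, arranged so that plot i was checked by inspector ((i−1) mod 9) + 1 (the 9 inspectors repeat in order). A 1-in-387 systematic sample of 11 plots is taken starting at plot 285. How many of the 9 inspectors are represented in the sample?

1

Consecutive selections differ by k = 387, so their inspector numbers differ by 387 mod 9 = 0.
gcd(387, 9) = 9, so the sample visits 9/9 = 1 distinct residues mod 9.
Start 285 is inspector 6; the inspectors hit are 6.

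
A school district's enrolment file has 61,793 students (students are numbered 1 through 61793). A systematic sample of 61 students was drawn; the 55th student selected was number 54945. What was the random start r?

k = 61793/61 = 1013
r = 54945 − (55−1)×1013 = 54945 − 54702 = 243

243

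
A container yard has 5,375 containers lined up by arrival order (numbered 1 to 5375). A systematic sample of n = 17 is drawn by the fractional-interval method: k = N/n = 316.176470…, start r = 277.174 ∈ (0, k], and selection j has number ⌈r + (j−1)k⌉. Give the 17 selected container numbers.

278, 594, 910, 1226, 1542, 1859, 2175, 2491, 2807, 3123, 3439, 3756, 4072, 4388, 4704, 5020, 5336

j=1: r + 0k = 277.174 → ⌈·⌉ = 278
j=2: r + 1k = 593.350470… → ⌈·⌉ = 594
j=3: r + 2k = 909.526941… → ⌈·⌉ = 910
j=4: r + 3k = 1225.703411… → ⌈·⌉ = 1226
j=5: r + 4k = 1541.879882… → ⌈·⌉ = 1542
j=6: r + 5k = 1858.056352… → ⌈·⌉ = 1859
j=7: r + 6k = 2174.232823… → ⌈·⌉ = 2175
j=8: r + 7k = 2490.409294… → ⌈·⌉ = 2491
j=9: r + 8k = 2806.585764… → ⌈·⌉ = 2807
j=10: r + 9k = 3122.762235… → ⌈·⌉ = 3123
j=11: r + 10k = 3438.938705… → ⌈·⌉ = 3439
j=12: r + 11k = 3755.115176… → ⌈·⌉ = 3756
j=13: r + 12k = 4071.291647… → ⌈·⌉ = 4072
j=14: r + 13k = 4387.468117… → ⌈·⌉ = 4388
j=15: r + 14k = 4703.644588… → ⌈·⌉ = 4704
j=16: r + 15k = 5019.821058… → ⌈·⌉ = 5020
j=17: r + 16k = 5335.997529… → ⌈·⌉ = 5336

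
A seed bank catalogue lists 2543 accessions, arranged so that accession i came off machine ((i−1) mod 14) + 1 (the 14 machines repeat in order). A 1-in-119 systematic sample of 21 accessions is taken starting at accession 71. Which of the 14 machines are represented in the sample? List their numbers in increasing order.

1, 8

Consecutive selections differ by k = 119, so their machine numbers differ by 119 mod 14 = 7.
gcd(119, 14) = 7, so the sample visits 14/7 = 2 distinct residues mod 14.
Start 71 is machine 1; the machines hit are 1, 8.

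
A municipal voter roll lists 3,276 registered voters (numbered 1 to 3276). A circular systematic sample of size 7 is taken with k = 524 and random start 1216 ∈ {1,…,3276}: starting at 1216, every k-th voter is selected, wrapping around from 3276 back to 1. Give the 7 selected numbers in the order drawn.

Selection 1: 1216
Selection 2: 1216 + 524 = 1740
Selection 3: 1740 + 524 = 2264
Selection 4: 2264 + 524 = 2788
Selection 5: 2788 + 524 = 3312 → 3312 − 3276 = 36
Selection 6: 36 + 524 = 560
Selection 7: 560 + 524 = 1084

1216, 1740, 2264, 2788, 36, 560, 1084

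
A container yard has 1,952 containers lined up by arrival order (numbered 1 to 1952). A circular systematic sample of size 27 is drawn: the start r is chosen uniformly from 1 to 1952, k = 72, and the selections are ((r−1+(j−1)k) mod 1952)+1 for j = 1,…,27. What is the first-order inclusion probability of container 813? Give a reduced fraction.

For each position j, as r ranges over 1…1952 the j-th selection hits every container exactly once, so container 813 is selected for exactly 27 of the 1952 starts.
Inclusion probability = 27/1952.

27/1952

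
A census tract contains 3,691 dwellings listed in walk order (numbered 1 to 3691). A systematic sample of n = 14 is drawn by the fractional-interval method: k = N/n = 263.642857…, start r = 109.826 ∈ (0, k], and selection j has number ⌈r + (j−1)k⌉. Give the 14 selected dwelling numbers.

j=1: r + 0k = 109.826 → ⌈·⌉ = 110
j=2: r + 1k = 373.468857… → ⌈·⌉ = 374
j=3: r + 2k = 637.111714… → ⌈·⌉ = 638
j=4: r + 3k = 900.754571… → ⌈·⌉ = 901
j=5: r + 4k = 1164.397428… → ⌈·⌉ = 1165
j=6: r + 5k = 1428.040285… → ⌈·⌉ = 1429
j=7: r + 6k = 1691.683142… → ⌈·⌉ = 1692
j=8: r + 7k = 1955.326 → ⌈·⌉ = 1956
j=9: r + 8k = 2218.968857… → ⌈·⌉ = 2219
j=10: r + 9k = 2482.611714… → ⌈·⌉ = 2483
j=11: r + 10k = 2746.254571… → ⌈·⌉ = 2747
j=12: r + 11k = 3009.897428… → ⌈·⌉ = 3010
j=13: r + 12k = 3273.540285… → ⌈·⌉ = 3274
j=14: r + 13k = 3537.183142… → ⌈·⌉ = 3538

110, 374, 638, 901, 1165, 1429, 1692, 1956, 2219, 2483, 2747, 3010, 3274, 3538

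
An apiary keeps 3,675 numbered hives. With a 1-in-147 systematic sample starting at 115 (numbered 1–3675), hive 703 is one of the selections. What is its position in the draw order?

5

k = 147
position = (703 − 115)/147 + 1 = 588/147 + 1 = 4 + 1 = 5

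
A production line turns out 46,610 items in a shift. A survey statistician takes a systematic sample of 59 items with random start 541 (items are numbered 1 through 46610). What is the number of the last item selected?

k = 46610/59 = 790
59th selection = r + (59−1)·k = 541 + 58×790 = 541 + 45820 = 46361

46361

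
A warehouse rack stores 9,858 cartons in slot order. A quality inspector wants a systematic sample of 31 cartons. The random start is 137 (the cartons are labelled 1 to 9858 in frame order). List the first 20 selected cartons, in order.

k = N/n = 9858/31 = 318
carton 1: 137
carton 2: 137 + 318 = 455
carton 3: 455 + 318 = 773
carton 4: 773 + 318 = 1091
carton 5: 1091 + 318 = 1409
carton 6: 1409 + 318 = 1727
carton 7: 1727 + 318 = 2045
carton 8: 2045 + 318 = 2363
carton 9: 2363 + 318 = 2681
carton 10: 2681 + 318 = 2999
carton 11: 2999 + 318 = 3317
carton 12: 3317 + 318 = 3635
carton 13: 3635 + 318 = 3953
carton 14: 3953 + 318 = 4271
carton 15: 4271 + 318 = 4589
carton 16: 4589 + 318 = 4907
carton 17: 4907 + 318 = 5225
carton 18: 5225 + 318 = 5543
carton 19: 5543 + 318 = 5861
carton 20: 5861 + 318 = 6179

137, 455, 773, 1091, 1409, 1727, 2045, 2363, 2681, 2999, 3317, 3635, 3953, 4271, 4589, 4907, 5225, 5543, 5861, 6179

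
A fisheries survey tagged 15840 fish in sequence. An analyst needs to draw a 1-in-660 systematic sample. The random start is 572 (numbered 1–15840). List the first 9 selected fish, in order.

572, 1232, 1892, 2552, 3212, 3872, 4532, 5192, 5852

fish 1: 572
fish 2: 572 + 660 = 1232
fish 3: 1232 + 660 = 1892
fish 4: 1892 + 660 = 2552
fish 5: 2552 + 660 = 3212
fish 6: 3212 + 660 = 3872
fish 7: 3872 + 660 = 4532
fish 8: 4532 + 660 = 5192
fish 9: 5192 + 660 = 5852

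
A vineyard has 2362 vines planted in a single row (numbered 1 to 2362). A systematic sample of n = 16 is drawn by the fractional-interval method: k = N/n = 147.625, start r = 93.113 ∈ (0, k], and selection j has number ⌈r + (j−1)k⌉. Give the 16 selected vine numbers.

94, 241, 389, 536, 684, 832, 979, 1127, 1275, 1422, 1570, 1717, 1865, 2013, 2160, 2308

j=1: r + 0k = 93.113 → ⌈·⌉ = 94
j=2: r + 1k = 240.738 → ⌈·⌉ = 241
j=3: r + 2k = 388.363 → ⌈·⌉ = 389
j=4: r + 3k = 535.988 → ⌈·⌉ = 536
j=5: r + 4k = 683.613 → ⌈·⌉ = 684
j=6: r + 5k = 831.238 → ⌈·⌉ = 832
j=7: r + 6k = 978.863 → ⌈·⌉ = 979
j=8: r + 7k = 1126.488 → ⌈·⌉ = 1127
j=9: r + 8k = 1274.113 → ⌈·⌉ = 1275
j=10: r + 9k = 1421.738 → ⌈·⌉ = 1422
j=11: r + 10k = 1569.363 → ⌈·⌉ = 1570
j=12: r + 11k = 1716.988 → ⌈·⌉ = 1717
j=13: r + 12k = 1864.613 → ⌈·⌉ = 1865
j=14: r + 13k = 2012.238 → ⌈·⌉ = 2013
j=15: r + 14k = 2159.863 → ⌈·⌉ = 2160
j=16: r + 15k = 2307.488 → ⌈·⌉ = 2308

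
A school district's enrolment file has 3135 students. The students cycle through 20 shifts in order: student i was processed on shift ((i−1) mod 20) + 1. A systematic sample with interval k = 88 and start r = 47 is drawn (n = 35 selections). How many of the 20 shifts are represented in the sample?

Consecutive selections differ by k = 88, so their shift numbers differ by 88 mod 20 = 8.
gcd(88, 20) = 4, so the sample visits 20/4 = 5 distinct residues mod 20.
Start 47 is shift 7; the shifts hit are 3, 7, 11, 15, 19.

5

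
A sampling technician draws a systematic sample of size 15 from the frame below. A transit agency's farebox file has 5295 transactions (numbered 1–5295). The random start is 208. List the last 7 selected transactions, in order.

3032, 3385, 3738, 4091, 4444, 4797, 5150

k = N/n = 5295/15 = 353
9th selection = 208 + 8×353 = 3032
10th: 3032 + 353 = 3385
11th: 3385 + 353 = 3738
12th: 3738 + 353 = 4091
13th: 4091 + 353 = 4444
14th: 4444 + 353 = 4797
15th: 4797 + 353 = 5150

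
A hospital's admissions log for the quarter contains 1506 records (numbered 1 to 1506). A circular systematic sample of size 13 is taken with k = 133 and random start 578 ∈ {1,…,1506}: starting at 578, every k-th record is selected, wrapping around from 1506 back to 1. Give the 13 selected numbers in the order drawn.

578, 711, 844, 977, 1110, 1243, 1376, 3, 136, 269, 402, 535, 668

Selection 1: 578
Selection 2: 578 + 133 = 711
Selection 3: 711 + 133 = 844
Selection 4: 844 + 133 = 977
Selection 5: 977 + 133 = 1110
Selection 6: 1110 + 133 = 1243
Selection 7: 1243 + 133 = 1376
Selection 8: 1376 + 133 = 1509 → 1509 − 1506 = 3
Selection 9: 3 + 133 = 136
Selection 10: 136 + 133 = 269
Selection 11: 269 + 133 = 402
Selection 12: 402 + 133 = 535
Selection 13: 535 + 133 = 668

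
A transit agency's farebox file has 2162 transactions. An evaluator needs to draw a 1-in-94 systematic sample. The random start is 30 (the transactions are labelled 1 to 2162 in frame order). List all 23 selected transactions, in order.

transaction 1: 30
transaction 2: 30 + 94 = 124
transaction 3: 124 + 94 = 218
transaction 4: 218 + 94 = 312
transaction 5: 312 + 94 = 406
transaction 6: 406 + 94 = 500
transaction 7: 500 + 94 = 594
transaction 8: 594 + 94 = 688
transaction 9: 688 + 94 = 782
transaction 10: 782 + 94 = 876
transaction 11: 876 + 94 = 970
transaction 12: 970 + 94 = 1064
transaction 13: 1064 + 94 = 1158
transaction 14: 1158 + 94 = 1252
transaction 15: 1252 + 94 = 1346
transaction 16: 1346 + 94 = 1440
transaction 17: 1440 + 94 = 1534
transaction 18: 1534 + 94 = 1628
transaction 19: 1628 + 94 = 1722
transaction 20: 1722 + 94 = 1816
transaction 21: 1816 + 94 = 1910
transaction 22: 1910 + 94 = 2004
transaction 23: 2004 + 94 = 2098

30, 124, 218, 312, 406, 500, 594, 688, 782, 876, 970, 1064, 1158, 1252, 1346, 1440, 1534, 1628, 1722, 1816, 1910, 2004, 2098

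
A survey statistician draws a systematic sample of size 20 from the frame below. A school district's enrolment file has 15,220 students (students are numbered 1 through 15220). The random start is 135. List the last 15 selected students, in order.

k = N/n = 15220/20 = 761
6th selection = 135 + 5×761 = 3940
7th: 3940 + 761 = 4701
8th: 4701 + 761 = 5462
9th: 5462 + 761 = 6223
10th: 6223 + 761 = 6984
11th: 6984 + 761 = 7745
12th: 7745 + 761 = 8506
13th: 8506 + 761 = 9267
14th: 9267 + 761 = 10028
15th: 10028 + 761 = 10789
16th: 10789 + 761 = 11550
17th: 11550 + 761 = 12311
18th: 12311 + 761 = 13072
19th: 13072 + 761 = 13833
20th: 13833 + 761 = 14594

3940, 4701, 5462, 6223, 6984, 7745, 8506, 9267, 10028, 10789, 11550, 12311, 13072, 13833, 14594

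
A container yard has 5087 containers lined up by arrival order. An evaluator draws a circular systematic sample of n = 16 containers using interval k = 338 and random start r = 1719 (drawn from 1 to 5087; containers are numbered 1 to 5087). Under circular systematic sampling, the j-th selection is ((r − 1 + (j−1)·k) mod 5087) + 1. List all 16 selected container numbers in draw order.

Selection 1: 1719
Selection 2: 1719 + 338 = 2057
Selection 3: 2057 + 338 = 2395
Selection 4: 2395 + 338 = 2733
Selection 5: 2733 + 338 = 3071
Selection 6: 3071 + 338 = 3409
Selection 7: 3409 + 338 = 3747
Selection 8: 3747 + 338 = 4085
Selection 9: 4085 + 338 = 4423
Selection 10: 4423 + 338 = 4761
Selection 11: 4761 + 338 = 5099 → 5099 − 5087 = 12
Selection 12: 12 + 338 = 350
Selection 13: 350 + 338 = 688
Selection 14: 688 + 338 = 1026
Selection 15: 1026 + 338 = 1364
Selection 16: 1364 + 338 = 1702

1719, 2057, 2395, 2733, 3071, 3409, 3747, 4085, 4423, 4761, 12, 350, 688, 1026, 1364, 1702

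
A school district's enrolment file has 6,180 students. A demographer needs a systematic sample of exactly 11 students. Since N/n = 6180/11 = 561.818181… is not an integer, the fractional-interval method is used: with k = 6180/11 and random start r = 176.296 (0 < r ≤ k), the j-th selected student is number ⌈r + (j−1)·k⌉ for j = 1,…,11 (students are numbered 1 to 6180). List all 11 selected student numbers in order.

j=1: r + 0k = 176.296 → ⌈·⌉ = 177
j=2: r + 1k = 738.114181… → ⌈·⌉ = 739
j=3: r + 2k = 1299.932363… → ⌈·⌉ = 1300
j=4: r + 3k = 1861.750545… → ⌈·⌉ = 1862
j=5: r + 4k = 2423.568727… → ⌈·⌉ = 2424
j=6: r + 5k = 2985.386909… → ⌈·⌉ = 2986
j=7: r + 6k = 3547.205090… → ⌈·⌉ = 3548
j=8: r + 7k = 4109.023272… → ⌈·⌉ = 4110
j=9: r + 8k = 4670.841454… → ⌈·⌉ = 4671
j=10: r + 9k = 5232.659636… → ⌈·⌉ = 5233
j=11: r + 10k = 5794.477818… → ⌈·⌉ = 5795

177, 739, 1300, 1862, 2424, 2986, 3548, 4110, 4671, 5233, 5795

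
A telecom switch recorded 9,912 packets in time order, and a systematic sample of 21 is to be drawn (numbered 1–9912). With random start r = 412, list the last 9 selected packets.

k = N/n = 9912/21 = 472
13th selection = 412 + 12×472 = 6076
14th: 6076 + 472 = 6548
15th: 6548 + 472 = 7020
16th: 7020 + 472 = 7492
17th: 7492 + 472 = 7964
18th: 7964 + 472 = 8436
19th: 8436 + 472 = 8908
20th: 8908 + 472 = 9380
21st: 9380 + 472 = 9852

6076, 6548, 7020, 7492, 7964, 8436, 8908, 9380, 9852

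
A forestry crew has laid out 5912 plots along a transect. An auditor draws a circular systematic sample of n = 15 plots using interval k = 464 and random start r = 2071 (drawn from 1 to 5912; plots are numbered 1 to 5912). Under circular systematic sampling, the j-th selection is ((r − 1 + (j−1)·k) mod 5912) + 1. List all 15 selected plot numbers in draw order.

Selection 1: 2071
Selection 2: 2071 + 464 = 2535
Selection 3: 2535 + 464 = 2999
Selection 4: 2999 + 464 = 3463
Selection 5: 3463 + 464 = 3927
Selection 6: 3927 + 464 = 4391
Selection 7: 4391 + 464 = 4855
Selection 8: 4855 + 464 = 5319
Selection 9: 5319 + 464 = 5783
Selection 10: 5783 + 464 = 6247 → 6247 − 5912 = 335
Selection 11: 335 + 464 = 799
Selection 12: 799 + 464 = 1263
Selection 13: 1263 + 464 = 1727
Selection 14: 1727 + 464 = 2191
Selection 15: 2191 + 464 = 2655

2071, 2535, 2999, 3463, 3927, 4391, 4855, 5319, 5783, 335, 799, 1263, 1727, 2191, 2655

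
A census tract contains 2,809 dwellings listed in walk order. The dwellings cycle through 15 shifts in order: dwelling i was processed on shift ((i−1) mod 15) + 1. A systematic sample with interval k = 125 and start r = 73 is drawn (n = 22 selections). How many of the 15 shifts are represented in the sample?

3

Consecutive selections differ by k = 125, so their shift numbers differ by 125 mod 15 = 5.
gcd(125, 15) = 5, so the sample visits 15/5 = 3 distinct residues mod 15.
Start 73 is shift 13; the shifts hit are 3, 8, 13.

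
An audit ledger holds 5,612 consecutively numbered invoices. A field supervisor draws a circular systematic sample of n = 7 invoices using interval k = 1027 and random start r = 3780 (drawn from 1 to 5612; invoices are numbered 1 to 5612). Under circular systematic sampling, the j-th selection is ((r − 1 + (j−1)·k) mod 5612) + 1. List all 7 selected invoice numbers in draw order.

Selection 1: 3780
Selection 2: 3780 + 1027 = 4807
Selection 3: 4807 + 1027 = 5834 → 5834 − 5612 = 222
Selection 4: 222 + 1027 = 1249
Selection 5: 1249 + 1027 = 2276
Selection 6: 2276 + 1027 = 3303
Selection 7: 3303 + 1027 = 4330

3780, 4807, 222, 1249, 2276, 3303, 4330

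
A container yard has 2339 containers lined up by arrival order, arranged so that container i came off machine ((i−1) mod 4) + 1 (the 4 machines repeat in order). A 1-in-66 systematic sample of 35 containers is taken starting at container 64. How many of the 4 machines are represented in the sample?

Consecutive selections differ by k = 66, so their machine numbers differ by 66 mod 4 = 2.
gcd(66, 4) = 2, so the sample visits 4/2 = 2 distinct residues mod 4.
Start 64 is machine 4; the machines hit are 2, 4.

2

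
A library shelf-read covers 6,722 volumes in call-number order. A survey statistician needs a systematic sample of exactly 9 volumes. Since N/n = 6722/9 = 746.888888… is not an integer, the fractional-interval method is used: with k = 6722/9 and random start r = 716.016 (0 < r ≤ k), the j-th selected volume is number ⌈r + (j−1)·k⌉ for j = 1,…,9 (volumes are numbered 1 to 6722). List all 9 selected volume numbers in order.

717, 1463, 2210, 2957, 3704, 4451, 5198, 5945, 6692

j=1: r + 0k = 716.016 → ⌈·⌉ = 717
j=2: r + 1k = 1462.904888… → ⌈·⌉ = 1463
j=3: r + 2k = 2209.793777… → ⌈·⌉ = 2210
j=4: r + 3k = 2956.682666… → ⌈·⌉ = 2957
j=5: r + 4k = 3703.571555… → ⌈·⌉ = 3704
j=6: r + 5k = 4450.460444… → ⌈·⌉ = 4451
j=7: r + 6k = 5197.349333… → ⌈·⌉ = 5198
j=8: r + 7k = 5944.238222… → ⌈·⌉ = 5945
j=9: r + 8k = 6691.127111… → ⌈·⌉ = 6692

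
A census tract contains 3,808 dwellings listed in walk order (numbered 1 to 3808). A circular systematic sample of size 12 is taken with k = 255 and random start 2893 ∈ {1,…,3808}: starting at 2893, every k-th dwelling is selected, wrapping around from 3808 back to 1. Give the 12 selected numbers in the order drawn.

Selection 1: 2893
Selection 2: 2893 + 255 = 3148
Selection 3: 3148 + 255 = 3403
Selection 4: 3403 + 255 = 3658
Selection 5: 3658 + 255 = 3913 → 3913 − 3808 = 105
Selection 6: 105 + 255 = 360
Selection 7: 360 + 255 = 615
Selection 8: 615 + 255 = 870
Selection 9: 870 + 255 = 1125
Selection 10: 1125 + 255 = 1380
Selection 11: 1380 + 255 = 1635
Selection 12: 1635 + 255 = 1890

2893, 3148, 3403, 3658, 105, 360, 615, 870, 1125, 1380, 1635, 1890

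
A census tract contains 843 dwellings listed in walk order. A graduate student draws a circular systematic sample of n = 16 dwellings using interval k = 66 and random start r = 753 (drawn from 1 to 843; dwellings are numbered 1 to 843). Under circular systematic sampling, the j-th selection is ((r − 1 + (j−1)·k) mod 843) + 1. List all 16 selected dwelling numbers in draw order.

753, 819, 42, 108, 174, 240, 306, 372, 438, 504, 570, 636, 702, 768, 834, 57

Selection 1: 753
Selection 2: 753 + 66 = 819
Selection 3: 819 + 66 = 885 → 885 − 843 = 42
Selection 4: 42 + 66 = 108
Selection 5: 108 + 66 = 174
Selection 6: 174 + 66 = 240
Selection 7: 240 + 66 = 306
Selection 8: 306 + 66 = 372
Selection 9: 372 + 66 = 438
Selection 10: 438 + 66 = 504
Selection 11: 504 + 66 = 570
Selection 12: 570 + 66 = 636
Selection 13: 636 + 66 = 702
Selection 14: 702 + 66 = 768
Selection 15: 768 + 66 = 834
Selection 16: 834 + 66 = 900 → 900 − 843 = 57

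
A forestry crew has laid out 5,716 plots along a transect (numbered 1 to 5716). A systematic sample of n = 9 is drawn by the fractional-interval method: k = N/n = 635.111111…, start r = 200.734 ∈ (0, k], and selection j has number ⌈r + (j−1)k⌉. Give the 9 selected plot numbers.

j=1: r + 0k = 200.734 → ⌈·⌉ = 201
j=2: r + 1k = 835.845111… → ⌈·⌉ = 836
j=3: r + 2k = 1470.956222… → ⌈·⌉ = 1471
j=4: r + 3k = 2106.067333… → ⌈·⌉ = 2107
j=5: r + 4k = 2741.178444… → ⌈·⌉ = 2742
j=6: r + 5k = 3376.289555… → ⌈·⌉ = 3377
j=7: r + 6k = 4011.400666… → ⌈·⌉ = 4012
j=8: r + 7k = 4646.511777… → ⌈·⌉ = 4647
j=9: r + 8k = 5281.622888… → ⌈·⌉ = 5282

201, 836, 1471, 2107, 2742, 3377, 4012, 4647, 5282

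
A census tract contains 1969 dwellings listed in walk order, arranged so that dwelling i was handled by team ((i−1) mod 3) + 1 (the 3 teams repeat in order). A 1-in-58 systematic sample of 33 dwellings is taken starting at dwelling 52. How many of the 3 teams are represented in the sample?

3

Consecutive selections differ by k = 58, so their team numbers differ by 58 mod 3 = 1.
gcd(58, 3) = 1, so the sample visits 3/1 = 3 distinct residues mod 3.
Start 52 is team 1; the teams hit are 1, 2, 3.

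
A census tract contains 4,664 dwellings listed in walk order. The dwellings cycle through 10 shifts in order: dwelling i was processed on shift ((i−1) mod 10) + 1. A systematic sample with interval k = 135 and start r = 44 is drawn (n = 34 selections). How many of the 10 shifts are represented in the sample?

Consecutive selections differ by k = 135, so their shift numbers differ by 135 mod 10 = 5.
gcd(135, 10) = 5, so the sample visits 10/5 = 2 distinct residues mod 10.
Start 44 is shift 4; the shifts hit are 4, 9.

2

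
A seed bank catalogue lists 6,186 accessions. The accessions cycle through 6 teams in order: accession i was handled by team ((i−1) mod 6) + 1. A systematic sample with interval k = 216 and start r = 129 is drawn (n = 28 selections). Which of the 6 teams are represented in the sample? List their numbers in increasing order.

Consecutive selections differ by k = 216, so their team numbers differ by 216 mod 6 = 0.
gcd(216, 6) = 6, so the sample visits 6/6 = 1 distinct residues mod 6.
Start 129 is team 3; the teams hit are 3.

3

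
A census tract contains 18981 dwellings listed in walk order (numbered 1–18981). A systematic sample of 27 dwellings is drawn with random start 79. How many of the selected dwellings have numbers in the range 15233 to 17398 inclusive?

k = 18981/27 = 703
First selection ≥ 15233: 79 + ⌈(15233−79)/703⌉·703 = 79 + 22×703 = 15545
Last selection ≤ 17398: 79 + ⌊(17398−79)/703⌋·703 = 79 + 24×703 = 16951
Count = 24 − 22 + 1 = 3

3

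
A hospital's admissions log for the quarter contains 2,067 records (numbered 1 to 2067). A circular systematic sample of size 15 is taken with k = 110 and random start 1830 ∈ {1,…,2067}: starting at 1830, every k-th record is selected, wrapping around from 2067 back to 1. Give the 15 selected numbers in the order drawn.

Selection 1: 1830
Selection 2: 1830 + 110 = 1940
Selection 3: 1940 + 110 = 2050
Selection 4: 2050 + 110 = 2160 → 2160 − 2067 = 93
Selection 5: 93 + 110 = 203
Selection 6: 203 + 110 = 313
Selection 7: 313 + 110 = 423
Selection 8: 423 + 110 = 533
Selection 9: 533 + 110 = 643
Selection 10: 643 + 110 = 753
Selection 11: 753 + 110 = 863
Selection 12: 863 + 110 = 973
Selection 13: 973 + 110 = 1083
Selection 14: 1083 + 110 = 1193
Selection 15: 1193 + 110 = 1303

1830, 1940, 2050, 93, 203, 313, 423, 533, 643, 753, 863, 973, 1083, 1193, 1303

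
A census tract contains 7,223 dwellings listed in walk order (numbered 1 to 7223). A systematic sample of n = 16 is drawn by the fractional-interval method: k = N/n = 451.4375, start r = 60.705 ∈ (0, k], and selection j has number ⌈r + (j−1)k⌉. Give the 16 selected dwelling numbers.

61, 513, 964, 1416, 1867, 2318, 2770, 3221, 3673, 4124, 4576, 5027, 5478, 5930, 6381, 6833

j=1: r + 0k = 60.705 → ⌈·⌉ = 61
j=2: r + 1k = 512.1425 → ⌈·⌉ = 513
j=3: r + 2k = 963.58 → ⌈·⌉ = 964
j=4: r + 3k = 1415.0175 → ⌈·⌉ = 1416
j=5: r + 4k = 1866.455 → ⌈·⌉ = 1867
j=6: r + 5k = 2317.8925 → ⌈·⌉ = 2318
j=7: r + 6k = 2769.33 → ⌈·⌉ = 2770
j=8: r + 7k = 3220.7675 → ⌈·⌉ = 3221
j=9: r + 8k = 3672.205 → ⌈·⌉ = 3673
j=10: r + 9k = 4123.6425 → ⌈·⌉ = 4124
j=11: r + 10k = 4575.08 → ⌈·⌉ = 4576
j=12: r + 11k = 5026.5175 → ⌈·⌉ = 5027
j=13: r + 12k = 5477.955 → ⌈·⌉ = 5478
j=14: r + 13k = 5929.3925 → ⌈·⌉ = 5930
j=15: r + 14k = 6380.83 → ⌈·⌉ = 6381
j=16: r + 15k = 6832.2675 → ⌈·⌉ = 6833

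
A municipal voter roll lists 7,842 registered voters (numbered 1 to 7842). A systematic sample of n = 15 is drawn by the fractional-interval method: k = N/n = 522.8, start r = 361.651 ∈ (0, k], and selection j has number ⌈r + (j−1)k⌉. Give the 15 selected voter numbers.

j=1: r + 0k = 361.651 → ⌈·⌉ = 362
j=2: r + 1k = 884.451 → ⌈·⌉ = 885
j=3: r + 2k = 1407.251 → ⌈·⌉ = 1408
j=4: r + 3k = 1930.051 → ⌈·⌉ = 1931
j=5: r + 4k = 2452.851 → ⌈·⌉ = 2453
j=6: r + 5k = 2975.651 → ⌈·⌉ = 2976
j=7: r + 6k = 3498.451 → ⌈·⌉ = 3499
j=8: r + 7k = 4021.251 → ⌈·⌉ = 4022
j=9: r + 8k = 4544.051 → ⌈·⌉ = 4545
j=10: r + 9k = 5066.851 → ⌈·⌉ = 5067
j=11: r + 10k = 5589.651 → ⌈·⌉ = 5590
j=12: r + 11k = 6112.451 → ⌈·⌉ = 6113
j=13: r + 12k = 6635.251 → ⌈·⌉ = 6636
j=14: r + 13k = 7158.051 → ⌈·⌉ = 7159
j=15: r + 14k = 7680.851 → ⌈·⌉ = 7681

362, 885, 1408, 1931, 2453, 2976, 3499, 4022, 4545, 5067, 5590, 6113, 6636, 7159, 7681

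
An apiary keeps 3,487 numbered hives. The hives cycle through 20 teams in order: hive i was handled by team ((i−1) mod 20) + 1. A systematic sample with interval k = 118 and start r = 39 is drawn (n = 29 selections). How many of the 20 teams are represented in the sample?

Consecutive selections differ by k = 118, so their team numbers differ by 118 mod 20 = 18.
gcd(118, 20) = 2, so the sample visits 20/2 = 10 distinct residues mod 20.
Start 39 is team 19; the teams hit are 1, 3, 5, 7, 9, 11, 13, 15, 17, 19.

10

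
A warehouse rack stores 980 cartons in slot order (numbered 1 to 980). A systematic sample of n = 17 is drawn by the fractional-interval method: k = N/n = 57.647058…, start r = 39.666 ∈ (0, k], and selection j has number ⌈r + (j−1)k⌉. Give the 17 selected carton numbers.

40, 98, 155, 213, 271, 328, 386, 444, 501, 559, 617, 674, 732, 790, 847, 905, 963

j=1: r + 0k = 39.666 → ⌈·⌉ = 40
j=2: r + 1k = 97.313058… → ⌈·⌉ = 98
j=3: r + 2k = 154.960117… → ⌈·⌉ = 155
j=4: r + 3k = 212.607176… → ⌈·⌉ = 213
j=5: r + 4k = 270.254235… → ⌈·⌉ = 271
j=6: r + 5k = 327.901294… → ⌈·⌉ = 328
j=7: r + 6k = 385.548352… → ⌈·⌉ = 386
j=8: r + 7k = 443.195411… → ⌈·⌉ = 444
j=9: r + 8k = 500.842470… → ⌈·⌉ = 501
j=10: r + 9k = 558.489529… → ⌈·⌉ = 559
j=11: r + 10k = 616.136588… → ⌈·⌉ = 617
j=12: r + 11k = 673.783647… → ⌈·⌉ = 674
j=13: r + 12k = 731.430705… → ⌈·⌉ = 732
j=14: r + 13k = 789.077764… → ⌈·⌉ = 790
j=15: r + 14k = 846.724823… → ⌈·⌉ = 847
j=16: r + 15k = 904.371882… → ⌈·⌉ = 905
j=17: r + 16k = 962.018941… → ⌈·⌉ = 963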